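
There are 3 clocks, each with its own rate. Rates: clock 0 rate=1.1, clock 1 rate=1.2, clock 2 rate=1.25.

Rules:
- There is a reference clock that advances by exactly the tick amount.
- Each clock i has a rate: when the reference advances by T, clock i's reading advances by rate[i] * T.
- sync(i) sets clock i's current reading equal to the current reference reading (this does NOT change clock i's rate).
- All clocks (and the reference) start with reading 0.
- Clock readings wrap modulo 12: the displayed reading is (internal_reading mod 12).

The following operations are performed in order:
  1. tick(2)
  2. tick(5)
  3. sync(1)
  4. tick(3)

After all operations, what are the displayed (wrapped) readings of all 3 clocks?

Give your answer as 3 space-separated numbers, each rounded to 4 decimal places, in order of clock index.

After op 1 tick(2): ref=2.0000 raw=[2.2000 2.4000 2.5000]
After op 2 tick(5): ref=7.0000 raw=[7.7000 8.4000 8.7500]
After op 3 sync(1): ref=7.0000 raw=[7.7000 7.0000 8.7500]
After op 4 tick(3): ref=10.0000 raw=[11.0000 10.6000 12.5000]
Wrap final raw readings (mod 12): 11.0000 mod 12 = 11.0000; 10.6000 mod 12 = 10.6000; 12.5000 mod 12 = 0.5000

Answer: 11.0000 10.6000 0.5000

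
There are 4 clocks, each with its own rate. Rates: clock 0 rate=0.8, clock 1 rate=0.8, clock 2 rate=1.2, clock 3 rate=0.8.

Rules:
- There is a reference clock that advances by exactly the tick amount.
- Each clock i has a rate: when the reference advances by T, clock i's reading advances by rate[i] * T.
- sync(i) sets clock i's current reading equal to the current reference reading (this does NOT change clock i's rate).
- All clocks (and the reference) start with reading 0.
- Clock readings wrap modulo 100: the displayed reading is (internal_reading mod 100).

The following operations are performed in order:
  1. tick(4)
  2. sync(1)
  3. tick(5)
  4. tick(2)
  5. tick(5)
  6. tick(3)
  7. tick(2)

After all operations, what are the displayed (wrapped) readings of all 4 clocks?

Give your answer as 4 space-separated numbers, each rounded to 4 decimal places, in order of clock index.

After op 1 tick(4): ref=4.0000 raw=[3.2000 3.2000 4.8000 3.2000]
After op 2 sync(1): ref=4.0000 raw=[3.2000 4.0000 4.8000 3.2000]
After op 3 tick(5): ref=9.0000 raw=[7.2000 8.0000 10.8000 7.2000]
After op 4 tick(2): ref=11.0000 raw=[8.8000 9.6000 13.2000 8.8000]
After op 5 tick(5): ref=16.0000 raw=[12.8000 13.6000 19.2000 12.8000]
After op 6 tick(3): ref=19.0000 raw=[15.2000 16.0000 22.8000 15.2000]
After op 7 tick(2): ref=21.0000 raw=[16.8000 17.6000 25.2000 16.8000]
Wrap final raw readings (mod 100): 16.8000 mod 100 = 16.8000; 17.6000 mod 100 = 17.6000; 25.2000 mod 100 = 25.2000; 16.8000 mod 100 = 16.8000

Answer: 16.8000 17.6000 25.2000 16.8000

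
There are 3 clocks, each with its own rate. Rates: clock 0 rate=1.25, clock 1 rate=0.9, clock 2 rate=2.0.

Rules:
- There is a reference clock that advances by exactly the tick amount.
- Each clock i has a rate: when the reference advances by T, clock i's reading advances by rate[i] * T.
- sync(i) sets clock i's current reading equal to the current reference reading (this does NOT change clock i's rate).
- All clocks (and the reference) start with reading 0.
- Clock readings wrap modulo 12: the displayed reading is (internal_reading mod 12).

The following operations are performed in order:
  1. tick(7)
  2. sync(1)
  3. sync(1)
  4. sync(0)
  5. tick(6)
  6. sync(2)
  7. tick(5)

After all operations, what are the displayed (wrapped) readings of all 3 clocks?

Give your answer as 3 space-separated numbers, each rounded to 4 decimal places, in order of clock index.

After op 1 tick(7): ref=7.0000 raw=[8.7500 6.3000 14.0000]
After op 2 sync(1): ref=7.0000 raw=[8.7500 7.0000 14.0000]
After op 3 sync(1): ref=7.0000 raw=[8.7500 7.0000 14.0000]
After op 4 sync(0): ref=7.0000 raw=[7.0000 7.0000 14.0000]
After op 5 tick(6): ref=13.0000 raw=[14.5000 12.4000 26.0000]
After op 6 sync(2): ref=13.0000 raw=[14.5000 12.4000 13.0000]
After op 7 tick(5): ref=18.0000 raw=[20.7500 16.9000 23.0000]
Wrap final raw readings (mod 12): 20.7500 mod 12 = 8.7500; 16.9000 mod 12 = 4.9000; 23.0000 mod 12 = 11.0000

Answer: 8.7500 4.9000 11.0000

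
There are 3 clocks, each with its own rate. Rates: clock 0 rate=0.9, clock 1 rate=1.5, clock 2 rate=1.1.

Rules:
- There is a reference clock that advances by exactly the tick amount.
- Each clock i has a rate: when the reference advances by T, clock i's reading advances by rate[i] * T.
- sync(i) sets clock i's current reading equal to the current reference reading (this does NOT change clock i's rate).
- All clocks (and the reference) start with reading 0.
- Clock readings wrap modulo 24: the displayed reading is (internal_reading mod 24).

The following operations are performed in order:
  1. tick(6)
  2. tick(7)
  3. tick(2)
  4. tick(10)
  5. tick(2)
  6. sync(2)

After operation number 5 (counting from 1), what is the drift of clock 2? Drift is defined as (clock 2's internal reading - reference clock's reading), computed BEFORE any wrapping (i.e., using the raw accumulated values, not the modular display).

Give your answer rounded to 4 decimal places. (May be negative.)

After op 1 tick(6): ref=6.0000 raw=[5.4000 9.0000 6.6000]
After op 2 tick(7): ref=13.0000 raw=[11.7000 19.5000 14.3000]
After op 3 tick(2): ref=15.0000 raw=[13.5000 22.5000 16.5000]
After op 4 tick(10): ref=25.0000 raw=[22.5000 37.5000 27.5000]
After op 5 tick(2): ref=27.0000 raw=[24.3000 40.5000 29.7000]
Drift of clock 2 after op 5: 29.7000 - 27.0000 = 2.7000

Answer: 2.7000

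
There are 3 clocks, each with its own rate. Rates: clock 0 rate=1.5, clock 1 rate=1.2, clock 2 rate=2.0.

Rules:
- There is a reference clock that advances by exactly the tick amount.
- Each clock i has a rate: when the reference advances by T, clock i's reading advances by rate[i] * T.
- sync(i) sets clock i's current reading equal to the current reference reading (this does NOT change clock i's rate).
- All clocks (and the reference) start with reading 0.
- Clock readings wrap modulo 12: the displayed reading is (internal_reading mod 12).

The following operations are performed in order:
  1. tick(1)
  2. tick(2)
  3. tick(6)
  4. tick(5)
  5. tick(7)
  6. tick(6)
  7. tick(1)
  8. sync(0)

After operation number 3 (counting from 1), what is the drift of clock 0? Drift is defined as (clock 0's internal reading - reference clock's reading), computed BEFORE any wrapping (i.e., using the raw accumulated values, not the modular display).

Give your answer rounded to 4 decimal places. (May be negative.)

After op 1 tick(1): ref=1.0000 raw=[1.5000 1.2000 2.0000]
After op 2 tick(2): ref=3.0000 raw=[4.5000 3.6000 6.0000]
After op 3 tick(6): ref=9.0000 raw=[13.5000 10.8000 18.0000]
Drift of clock 0 after op 3: 13.5000 - 9.0000 = 4.5000

Answer: 4.5000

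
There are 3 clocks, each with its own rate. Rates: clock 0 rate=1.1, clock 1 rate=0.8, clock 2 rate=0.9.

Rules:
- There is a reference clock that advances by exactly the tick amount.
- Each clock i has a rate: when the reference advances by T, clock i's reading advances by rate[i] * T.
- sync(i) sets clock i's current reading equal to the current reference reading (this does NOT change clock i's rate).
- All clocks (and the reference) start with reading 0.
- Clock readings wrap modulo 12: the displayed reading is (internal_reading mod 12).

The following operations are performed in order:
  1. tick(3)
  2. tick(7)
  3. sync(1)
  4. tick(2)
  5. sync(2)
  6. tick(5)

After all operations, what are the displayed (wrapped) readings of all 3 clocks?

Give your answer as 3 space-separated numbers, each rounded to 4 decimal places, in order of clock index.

After op 1 tick(3): ref=3.0000 raw=[3.3000 2.4000 2.7000]
After op 2 tick(7): ref=10.0000 raw=[11.0000 8.0000 9.0000]
After op 3 sync(1): ref=10.0000 raw=[11.0000 10.0000 9.0000]
After op 4 tick(2): ref=12.0000 raw=[13.2000 11.6000 10.8000]
After op 5 sync(2): ref=12.0000 raw=[13.2000 11.6000 12.0000]
After op 6 tick(5): ref=17.0000 raw=[18.7000 15.6000 16.5000]
Wrap final raw readings (mod 12): 18.7000 mod 12 = 6.7000; 15.6000 mod 12 = 3.6000; 16.5000 mod 12 = 4.5000

Answer: 6.7000 3.6000 4.5000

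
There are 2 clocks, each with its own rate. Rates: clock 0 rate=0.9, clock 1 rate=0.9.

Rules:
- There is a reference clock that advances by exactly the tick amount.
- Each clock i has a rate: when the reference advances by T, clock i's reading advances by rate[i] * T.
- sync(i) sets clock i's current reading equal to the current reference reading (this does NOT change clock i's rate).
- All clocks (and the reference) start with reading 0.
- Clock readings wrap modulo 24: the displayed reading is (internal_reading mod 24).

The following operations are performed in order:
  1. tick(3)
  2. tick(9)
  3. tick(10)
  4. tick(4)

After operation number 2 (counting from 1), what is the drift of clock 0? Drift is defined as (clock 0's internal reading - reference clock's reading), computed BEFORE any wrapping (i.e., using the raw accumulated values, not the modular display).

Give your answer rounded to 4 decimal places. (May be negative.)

After op 1 tick(3): ref=3.0000 raw=[2.7000 2.7000]
After op 2 tick(9): ref=12.0000 raw=[10.8000 10.8000]
Drift of clock 0 after op 2: 10.8000 - 12.0000 = -1.2000

Answer: -1.2000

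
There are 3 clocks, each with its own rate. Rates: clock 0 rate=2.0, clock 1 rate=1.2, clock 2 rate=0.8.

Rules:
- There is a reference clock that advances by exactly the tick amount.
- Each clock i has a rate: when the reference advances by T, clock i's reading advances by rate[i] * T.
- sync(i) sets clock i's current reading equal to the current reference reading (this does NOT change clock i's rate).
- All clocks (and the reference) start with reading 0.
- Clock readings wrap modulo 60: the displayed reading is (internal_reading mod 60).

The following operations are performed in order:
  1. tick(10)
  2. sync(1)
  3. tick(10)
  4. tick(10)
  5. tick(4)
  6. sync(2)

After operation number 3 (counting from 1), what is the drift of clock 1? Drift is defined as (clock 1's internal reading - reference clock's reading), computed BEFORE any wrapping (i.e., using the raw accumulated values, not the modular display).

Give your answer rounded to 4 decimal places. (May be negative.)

After op 1 tick(10): ref=10.0000 raw=[20.0000 12.0000 8.0000]
After op 2 sync(1): ref=10.0000 raw=[20.0000 10.0000 8.0000]
After op 3 tick(10): ref=20.0000 raw=[40.0000 22.0000 16.0000]
Drift of clock 1 after op 3: 22.0000 - 20.0000 = 2.0000

Answer: 2.0000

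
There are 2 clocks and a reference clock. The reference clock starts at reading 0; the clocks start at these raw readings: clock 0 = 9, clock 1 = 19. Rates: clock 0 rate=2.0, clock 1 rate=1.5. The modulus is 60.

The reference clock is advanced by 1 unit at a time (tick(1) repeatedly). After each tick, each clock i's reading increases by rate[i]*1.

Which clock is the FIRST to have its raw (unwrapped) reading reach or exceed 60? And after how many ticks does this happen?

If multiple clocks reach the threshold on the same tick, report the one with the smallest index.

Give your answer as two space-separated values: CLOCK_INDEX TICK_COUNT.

clock 0: start=9, rate=2.0, needs 60-9 = 51; ticks = ceil(51/2.0) = ceil(25.5000) = 26; reading at tick 26 = 9 + 2.0*26 = 61.0000
clock 1: start=19, rate=1.5, needs 60-19 = 41; ticks = ceil(41/1.5) = ceil(27.3333) = 28; reading at tick 28 = 19 + 1.5*28 = 61.0000
Minimum tick count = 26; winners = [0]; smallest index = 0

Answer: 0 26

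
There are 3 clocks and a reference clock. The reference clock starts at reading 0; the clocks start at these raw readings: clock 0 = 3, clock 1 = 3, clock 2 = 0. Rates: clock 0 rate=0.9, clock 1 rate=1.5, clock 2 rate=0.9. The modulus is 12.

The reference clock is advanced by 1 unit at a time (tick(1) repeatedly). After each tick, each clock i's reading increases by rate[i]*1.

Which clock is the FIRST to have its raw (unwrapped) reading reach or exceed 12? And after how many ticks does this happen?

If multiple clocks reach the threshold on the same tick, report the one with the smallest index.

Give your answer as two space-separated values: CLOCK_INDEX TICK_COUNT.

Answer: 1 6

Derivation:
clock 0: start=3, rate=0.9, needs 12-3 = 9; ticks = ceil(9/0.9) = ceil(10.0000) = 10; reading at tick 10 = 3 + 0.9*10 = 12.0000
clock 1: start=3, rate=1.5, needs 12-3 = 9; ticks = ceil(9/1.5) = ceil(6.0000) = 6; reading at tick 6 = 3 + 1.5*6 = 12.0000
clock 2: start=0, rate=0.9, needs 12-0 = 12; ticks = ceil(12/0.9) = ceil(13.3333) = 14; reading at tick 14 = 0 + 0.9*14 = 12.6000
Minimum tick count = 6; winners = [1]; smallest index = 1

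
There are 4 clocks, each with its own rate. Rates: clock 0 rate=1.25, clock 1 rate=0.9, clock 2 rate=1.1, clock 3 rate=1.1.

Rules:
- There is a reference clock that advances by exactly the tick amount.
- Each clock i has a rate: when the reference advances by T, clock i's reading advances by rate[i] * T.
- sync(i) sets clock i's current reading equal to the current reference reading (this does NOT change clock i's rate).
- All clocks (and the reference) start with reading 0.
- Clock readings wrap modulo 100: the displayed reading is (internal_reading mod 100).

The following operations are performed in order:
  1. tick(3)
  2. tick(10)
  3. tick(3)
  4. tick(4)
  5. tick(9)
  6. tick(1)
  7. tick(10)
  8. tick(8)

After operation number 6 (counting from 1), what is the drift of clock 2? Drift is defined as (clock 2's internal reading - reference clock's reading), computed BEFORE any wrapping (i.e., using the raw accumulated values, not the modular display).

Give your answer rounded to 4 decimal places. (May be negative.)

Answer: 3.0000

Derivation:
After op 1 tick(3): ref=3.0000 raw=[3.7500 2.7000 3.3000 3.3000]
After op 2 tick(10): ref=13.0000 raw=[16.2500 11.7000 14.3000 14.3000]
After op 3 tick(3): ref=16.0000 raw=[20.0000 14.4000 17.6000 17.6000]
After op 4 tick(4): ref=20.0000 raw=[25.0000 18.0000 22.0000 22.0000]
After op 5 tick(9): ref=29.0000 raw=[36.2500 26.1000 31.9000 31.9000]
After op 6 tick(1): ref=30.0000 raw=[37.5000 27.0000 33.0000 33.0000]
Drift of clock 2 after op 6: 33.0000 - 30.0000 = 3.0000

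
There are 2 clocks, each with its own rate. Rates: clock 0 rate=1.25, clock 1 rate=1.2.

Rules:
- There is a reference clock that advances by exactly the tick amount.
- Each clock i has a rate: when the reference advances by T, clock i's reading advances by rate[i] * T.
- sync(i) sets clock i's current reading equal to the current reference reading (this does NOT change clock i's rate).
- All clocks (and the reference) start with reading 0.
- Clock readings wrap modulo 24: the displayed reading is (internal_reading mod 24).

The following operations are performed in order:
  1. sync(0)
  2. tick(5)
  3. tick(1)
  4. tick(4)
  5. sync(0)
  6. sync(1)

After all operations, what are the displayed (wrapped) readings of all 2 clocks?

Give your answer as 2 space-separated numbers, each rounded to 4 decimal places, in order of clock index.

After op 1 sync(0): ref=0.0000 raw=[0.0000 0.0000]
After op 2 tick(5): ref=5.0000 raw=[6.2500 6.0000]
After op 3 tick(1): ref=6.0000 raw=[7.5000 7.2000]
After op 4 tick(4): ref=10.0000 raw=[12.5000 12.0000]
After op 5 sync(0): ref=10.0000 raw=[10.0000 12.0000]
After op 6 sync(1): ref=10.0000 raw=[10.0000 10.0000]
Wrap final raw readings (mod 24): 10.0000 mod 24 = 10.0000; 10.0000 mod 24 = 10.0000

Answer: 10.0000 10.0000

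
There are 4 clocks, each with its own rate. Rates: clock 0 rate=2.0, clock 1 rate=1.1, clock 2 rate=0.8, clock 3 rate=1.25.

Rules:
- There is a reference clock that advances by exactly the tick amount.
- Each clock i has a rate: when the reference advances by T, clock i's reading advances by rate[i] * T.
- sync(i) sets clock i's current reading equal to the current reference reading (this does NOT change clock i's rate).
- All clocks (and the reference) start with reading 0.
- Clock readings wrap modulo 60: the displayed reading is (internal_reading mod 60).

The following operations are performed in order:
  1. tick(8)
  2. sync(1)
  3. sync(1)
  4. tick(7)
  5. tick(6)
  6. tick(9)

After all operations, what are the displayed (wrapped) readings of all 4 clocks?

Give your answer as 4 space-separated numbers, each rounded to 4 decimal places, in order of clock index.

After op 1 tick(8): ref=8.0000 raw=[16.0000 8.8000 6.4000 10.0000]
After op 2 sync(1): ref=8.0000 raw=[16.0000 8.0000 6.4000 10.0000]
After op 3 sync(1): ref=8.0000 raw=[16.0000 8.0000 6.4000 10.0000]
After op 4 tick(7): ref=15.0000 raw=[30.0000 15.7000 12.0000 18.7500]
After op 5 tick(6): ref=21.0000 raw=[42.0000 22.3000 16.8000 26.2500]
After op 6 tick(9): ref=30.0000 raw=[60.0000 32.2000 24.0000 37.5000]
Wrap final raw readings (mod 60): 60.0000 mod 60 = 0.0000; 32.2000 mod 60 = 32.2000; 24.0000 mod 60 = 24.0000; 37.5000 mod 60 = 37.5000

Answer: 0.0000 32.2000 24.0000 37.5000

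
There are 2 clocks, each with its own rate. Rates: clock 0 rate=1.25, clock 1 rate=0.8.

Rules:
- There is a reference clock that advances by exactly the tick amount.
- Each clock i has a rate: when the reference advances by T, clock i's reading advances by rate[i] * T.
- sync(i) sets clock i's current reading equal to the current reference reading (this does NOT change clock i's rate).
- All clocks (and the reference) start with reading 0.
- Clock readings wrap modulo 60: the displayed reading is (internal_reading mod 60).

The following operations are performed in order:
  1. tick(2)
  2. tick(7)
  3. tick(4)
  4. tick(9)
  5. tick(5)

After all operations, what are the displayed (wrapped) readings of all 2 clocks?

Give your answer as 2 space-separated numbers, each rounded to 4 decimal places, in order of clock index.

Answer: 33.7500 21.6000

Derivation:
After op 1 tick(2): ref=2.0000 raw=[2.5000 1.6000]
After op 2 tick(7): ref=9.0000 raw=[11.2500 7.2000]
After op 3 tick(4): ref=13.0000 raw=[16.2500 10.4000]
After op 4 tick(9): ref=22.0000 raw=[27.5000 17.6000]
After op 5 tick(5): ref=27.0000 raw=[33.7500 21.6000]
Wrap final raw readings (mod 60): 33.7500 mod 60 = 33.7500; 21.6000 mod 60 = 21.6000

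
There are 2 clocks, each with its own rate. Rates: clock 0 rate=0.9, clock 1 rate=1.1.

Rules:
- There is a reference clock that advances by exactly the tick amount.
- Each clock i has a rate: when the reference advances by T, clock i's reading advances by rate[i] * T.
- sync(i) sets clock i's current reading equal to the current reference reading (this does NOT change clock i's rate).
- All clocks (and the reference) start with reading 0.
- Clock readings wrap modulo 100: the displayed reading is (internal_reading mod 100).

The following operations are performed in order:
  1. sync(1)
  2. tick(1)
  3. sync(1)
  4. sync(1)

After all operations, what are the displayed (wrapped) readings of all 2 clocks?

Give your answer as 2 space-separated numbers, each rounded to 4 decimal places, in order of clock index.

After op 1 sync(1): ref=0.0000 raw=[0.0000 0.0000]
After op 2 tick(1): ref=1.0000 raw=[0.9000 1.1000]
After op 3 sync(1): ref=1.0000 raw=[0.9000 1.0000]
After op 4 sync(1): ref=1.0000 raw=[0.9000 1.0000]
Wrap final raw readings (mod 100): 0.9000 mod 100 = 0.9000; 1.0000 mod 100 = 1.0000

Answer: 0.9000 1.0000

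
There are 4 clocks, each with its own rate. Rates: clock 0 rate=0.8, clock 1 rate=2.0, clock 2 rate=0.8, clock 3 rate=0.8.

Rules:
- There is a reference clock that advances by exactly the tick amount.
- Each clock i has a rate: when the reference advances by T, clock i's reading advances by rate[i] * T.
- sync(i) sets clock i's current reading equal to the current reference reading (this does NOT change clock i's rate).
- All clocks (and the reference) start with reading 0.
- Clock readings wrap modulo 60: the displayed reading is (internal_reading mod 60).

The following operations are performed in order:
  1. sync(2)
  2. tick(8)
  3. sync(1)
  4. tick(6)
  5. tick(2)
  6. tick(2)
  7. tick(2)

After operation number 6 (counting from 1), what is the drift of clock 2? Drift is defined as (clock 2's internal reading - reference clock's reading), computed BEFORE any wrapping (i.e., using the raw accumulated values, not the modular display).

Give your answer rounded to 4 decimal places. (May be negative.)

After op 1 sync(2): ref=0.0000 raw=[0.0000 0.0000 0.0000 0.0000]
After op 2 tick(8): ref=8.0000 raw=[6.4000 16.0000 6.4000 6.4000]
After op 3 sync(1): ref=8.0000 raw=[6.4000 8.0000 6.4000 6.4000]
After op 4 tick(6): ref=14.0000 raw=[11.2000 20.0000 11.2000 11.2000]
After op 5 tick(2): ref=16.0000 raw=[12.8000 24.0000 12.8000 12.8000]
After op 6 tick(2): ref=18.0000 raw=[14.4000 28.0000 14.4000 14.4000]
Drift of clock 2 after op 6: 14.4000 - 18.0000 = -3.6000

Answer: -3.6000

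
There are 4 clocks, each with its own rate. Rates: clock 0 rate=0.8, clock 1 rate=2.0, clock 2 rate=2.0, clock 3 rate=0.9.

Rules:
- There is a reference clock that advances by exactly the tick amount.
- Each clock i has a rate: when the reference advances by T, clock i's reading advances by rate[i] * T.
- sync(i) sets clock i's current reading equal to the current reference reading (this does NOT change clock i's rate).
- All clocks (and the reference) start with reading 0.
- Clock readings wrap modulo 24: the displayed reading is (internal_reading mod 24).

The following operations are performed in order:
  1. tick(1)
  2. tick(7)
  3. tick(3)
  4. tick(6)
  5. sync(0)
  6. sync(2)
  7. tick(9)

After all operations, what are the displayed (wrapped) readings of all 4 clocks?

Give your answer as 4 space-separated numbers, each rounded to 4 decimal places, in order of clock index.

Answer: 0.2000 4.0000 11.0000 23.4000

Derivation:
After op 1 tick(1): ref=1.0000 raw=[0.8000 2.0000 2.0000 0.9000]
After op 2 tick(7): ref=8.0000 raw=[6.4000 16.0000 16.0000 7.2000]
After op 3 tick(3): ref=11.0000 raw=[8.8000 22.0000 22.0000 9.9000]
After op 4 tick(6): ref=17.0000 raw=[13.6000 34.0000 34.0000 15.3000]
After op 5 sync(0): ref=17.0000 raw=[17.0000 34.0000 34.0000 15.3000]
After op 6 sync(2): ref=17.0000 raw=[17.0000 34.0000 17.0000 15.3000]
After op 7 tick(9): ref=26.0000 raw=[24.2000 52.0000 35.0000 23.4000]
Wrap final raw readings (mod 24): 24.2000 mod 24 = 0.2000; 52.0000 mod 24 = 4.0000; 35.0000 mod 24 = 11.0000; 23.4000 mod 24 = 23.4000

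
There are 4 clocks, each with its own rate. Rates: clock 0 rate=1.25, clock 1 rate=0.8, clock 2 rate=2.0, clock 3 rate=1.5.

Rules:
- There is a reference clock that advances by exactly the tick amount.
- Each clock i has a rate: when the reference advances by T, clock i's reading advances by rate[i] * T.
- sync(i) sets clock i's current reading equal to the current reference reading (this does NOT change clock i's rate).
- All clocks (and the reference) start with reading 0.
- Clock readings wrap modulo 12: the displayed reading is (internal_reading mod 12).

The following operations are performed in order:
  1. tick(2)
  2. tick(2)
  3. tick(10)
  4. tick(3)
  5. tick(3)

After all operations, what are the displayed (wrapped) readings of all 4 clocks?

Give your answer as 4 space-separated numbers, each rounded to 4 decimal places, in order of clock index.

After op 1 tick(2): ref=2.0000 raw=[2.5000 1.6000 4.0000 3.0000]
After op 2 tick(2): ref=4.0000 raw=[5.0000 3.2000 8.0000 6.0000]
After op 3 tick(10): ref=14.0000 raw=[17.5000 11.2000 28.0000 21.0000]
After op 4 tick(3): ref=17.0000 raw=[21.2500 13.6000 34.0000 25.5000]
After op 5 tick(3): ref=20.0000 raw=[25.0000 16.0000 40.0000 30.0000]
Wrap final raw readings (mod 12): 25.0000 mod 12 = 1.0000; 16.0000 mod 12 = 4.0000; 40.0000 mod 12 = 4.0000; 30.0000 mod 12 = 6.0000

Answer: 1.0000 4.0000 4.0000 6.0000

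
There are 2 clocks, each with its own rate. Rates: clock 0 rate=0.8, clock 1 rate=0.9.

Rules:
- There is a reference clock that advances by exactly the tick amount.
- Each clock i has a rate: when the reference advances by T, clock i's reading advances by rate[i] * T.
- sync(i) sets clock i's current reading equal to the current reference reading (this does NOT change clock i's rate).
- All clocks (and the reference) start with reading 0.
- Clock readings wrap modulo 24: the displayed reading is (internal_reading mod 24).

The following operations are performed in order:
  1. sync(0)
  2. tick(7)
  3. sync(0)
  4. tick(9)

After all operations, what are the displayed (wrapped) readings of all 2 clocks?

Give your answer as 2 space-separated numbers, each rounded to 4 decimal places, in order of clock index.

After op 1 sync(0): ref=0.0000 raw=[0.0000 0.0000]
After op 2 tick(7): ref=7.0000 raw=[5.6000 6.3000]
After op 3 sync(0): ref=7.0000 raw=[7.0000 6.3000]
After op 4 tick(9): ref=16.0000 raw=[14.2000 14.4000]
Wrap final raw readings (mod 24): 14.2000 mod 24 = 14.2000; 14.4000 mod 24 = 14.4000

Answer: 14.2000 14.4000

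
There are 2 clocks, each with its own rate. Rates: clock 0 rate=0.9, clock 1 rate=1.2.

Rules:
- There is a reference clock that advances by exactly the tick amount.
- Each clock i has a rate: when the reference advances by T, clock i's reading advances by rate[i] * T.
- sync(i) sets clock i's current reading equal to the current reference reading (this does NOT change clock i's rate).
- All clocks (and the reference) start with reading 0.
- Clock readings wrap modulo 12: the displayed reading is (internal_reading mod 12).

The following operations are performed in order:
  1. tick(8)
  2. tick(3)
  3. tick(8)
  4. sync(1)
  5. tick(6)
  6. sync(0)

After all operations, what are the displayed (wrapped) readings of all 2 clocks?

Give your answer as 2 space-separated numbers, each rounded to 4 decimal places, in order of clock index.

After op 1 tick(8): ref=8.0000 raw=[7.2000 9.6000]
After op 2 tick(3): ref=11.0000 raw=[9.9000 13.2000]
After op 3 tick(8): ref=19.0000 raw=[17.1000 22.8000]
After op 4 sync(1): ref=19.0000 raw=[17.1000 19.0000]
After op 5 tick(6): ref=25.0000 raw=[22.5000 26.2000]
After op 6 sync(0): ref=25.0000 raw=[25.0000 26.2000]
Wrap final raw readings (mod 12): 25.0000 mod 12 = 1.0000; 26.2000 mod 12 = 2.2000

Answer: 1.0000 2.2000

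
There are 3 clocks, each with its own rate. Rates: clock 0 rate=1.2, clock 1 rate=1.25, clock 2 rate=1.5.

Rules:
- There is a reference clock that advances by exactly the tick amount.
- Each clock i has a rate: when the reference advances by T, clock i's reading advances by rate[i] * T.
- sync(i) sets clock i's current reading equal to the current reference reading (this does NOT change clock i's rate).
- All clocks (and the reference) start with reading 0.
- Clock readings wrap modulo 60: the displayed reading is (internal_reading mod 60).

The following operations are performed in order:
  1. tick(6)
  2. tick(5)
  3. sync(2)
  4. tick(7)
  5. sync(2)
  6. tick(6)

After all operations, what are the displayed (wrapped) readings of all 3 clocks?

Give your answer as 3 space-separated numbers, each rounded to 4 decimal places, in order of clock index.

Answer: 28.8000 30.0000 27.0000

Derivation:
After op 1 tick(6): ref=6.0000 raw=[7.2000 7.5000 9.0000]
After op 2 tick(5): ref=11.0000 raw=[13.2000 13.7500 16.5000]
After op 3 sync(2): ref=11.0000 raw=[13.2000 13.7500 11.0000]
After op 4 tick(7): ref=18.0000 raw=[21.6000 22.5000 21.5000]
After op 5 sync(2): ref=18.0000 raw=[21.6000 22.5000 18.0000]
After op 6 tick(6): ref=24.0000 raw=[28.8000 30.0000 27.0000]
Wrap final raw readings (mod 60): 28.8000 mod 60 = 28.8000; 30.0000 mod 60 = 30.0000; 27.0000 mod 60 = 27.0000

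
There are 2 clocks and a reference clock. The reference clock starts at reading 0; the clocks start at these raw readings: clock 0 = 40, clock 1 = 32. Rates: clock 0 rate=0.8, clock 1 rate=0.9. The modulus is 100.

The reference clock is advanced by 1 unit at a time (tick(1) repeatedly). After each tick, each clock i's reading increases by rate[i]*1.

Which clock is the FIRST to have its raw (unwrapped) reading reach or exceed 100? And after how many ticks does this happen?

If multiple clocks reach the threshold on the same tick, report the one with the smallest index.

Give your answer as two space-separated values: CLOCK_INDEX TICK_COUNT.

Answer: 0 75

Derivation:
clock 0: start=40, rate=0.8, needs 100-40 = 60; ticks = ceil(60/0.8) = ceil(75.0000) = 75; reading at tick 75 = 40 + 0.8*75 = 100.0000
clock 1: start=32, rate=0.9, needs 100-32 = 68; ticks = ceil(68/0.9) = ceil(75.5556) = 76; reading at tick 76 = 32 + 0.9*76 = 100.4000
Minimum tick count = 75; winners = [0]; smallest index = 0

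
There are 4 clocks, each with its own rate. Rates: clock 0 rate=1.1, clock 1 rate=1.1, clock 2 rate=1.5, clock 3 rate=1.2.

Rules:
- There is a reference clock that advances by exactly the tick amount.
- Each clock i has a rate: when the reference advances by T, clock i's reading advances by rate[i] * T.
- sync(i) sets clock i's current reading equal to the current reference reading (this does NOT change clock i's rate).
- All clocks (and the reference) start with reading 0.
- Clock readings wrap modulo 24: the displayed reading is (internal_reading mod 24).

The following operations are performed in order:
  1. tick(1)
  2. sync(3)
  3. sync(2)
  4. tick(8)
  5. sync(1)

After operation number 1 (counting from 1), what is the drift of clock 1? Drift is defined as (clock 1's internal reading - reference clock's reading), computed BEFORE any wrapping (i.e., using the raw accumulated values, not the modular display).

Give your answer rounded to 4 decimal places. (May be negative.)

Answer: 0.1000

Derivation:
After op 1 tick(1): ref=1.0000 raw=[1.1000 1.1000 1.5000 1.2000]
Drift of clock 1 after op 1: 1.1000 - 1.0000 = 0.1000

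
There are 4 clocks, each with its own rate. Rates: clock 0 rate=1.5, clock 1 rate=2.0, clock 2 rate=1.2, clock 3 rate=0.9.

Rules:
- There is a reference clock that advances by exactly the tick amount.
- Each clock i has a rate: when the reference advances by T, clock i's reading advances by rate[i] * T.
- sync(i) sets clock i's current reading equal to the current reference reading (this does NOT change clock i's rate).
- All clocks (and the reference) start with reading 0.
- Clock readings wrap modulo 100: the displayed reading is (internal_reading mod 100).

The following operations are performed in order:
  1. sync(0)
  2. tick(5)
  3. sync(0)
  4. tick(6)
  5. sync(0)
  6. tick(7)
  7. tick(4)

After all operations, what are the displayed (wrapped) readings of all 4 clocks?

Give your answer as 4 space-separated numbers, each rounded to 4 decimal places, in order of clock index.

Answer: 27.5000 44.0000 26.4000 19.8000

Derivation:
After op 1 sync(0): ref=0.0000 raw=[0.0000 0.0000 0.0000 0.0000]
After op 2 tick(5): ref=5.0000 raw=[7.5000 10.0000 6.0000 4.5000]
After op 3 sync(0): ref=5.0000 raw=[5.0000 10.0000 6.0000 4.5000]
After op 4 tick(6): ref=11.0000 raw=[14.0000 22.0000 13.2000 9.9000]
After op 5 sync(0): ref=11.0000 raw=[11.0000 22.0000 13.2000 9.9000]
After op 6 tick(7): ref=18.0000 raw=[21.5000 36.0000 21.6000 16.2000]
After op 7 tick(4): ref=22.0000 raw=[27.5000 44.0000 26.4000 19.8000]
Wrap final raw readings (mod 100): 27.5000 mod 100 = 27.5000; 44.0000 mod 100 = 44.0000; 26.4000 mod 100 = 26.4000; 19.8000 mod 100 = 19.8000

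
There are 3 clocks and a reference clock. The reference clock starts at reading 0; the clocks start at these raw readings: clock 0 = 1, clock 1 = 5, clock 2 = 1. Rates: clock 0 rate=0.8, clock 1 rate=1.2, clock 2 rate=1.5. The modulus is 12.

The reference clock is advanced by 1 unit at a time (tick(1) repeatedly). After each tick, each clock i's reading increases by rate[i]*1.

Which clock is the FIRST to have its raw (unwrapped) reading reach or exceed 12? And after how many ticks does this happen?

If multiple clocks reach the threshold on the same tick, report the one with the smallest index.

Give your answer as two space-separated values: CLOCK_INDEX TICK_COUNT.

clock 0: start=1, rate=0.8, needs 12-1 = 11; ticks = ceil(11/0.8) = ceil(13.7500) = 14; reading at tick 14 = 1 + 0.8*14 = 12.2000
clock 1: start=5, rate=1.2, needs 12-5 = 7; ticks = ceil(7/1.2) = ceil(5.8333) = 6; reading at tick 6 = 5 + 1.2*6 = 12.2000
clock 2: start=1, rate=1.5, needs 12-1 = 11; ticks = ceil(11/1.5) = ceil(7.3333) = 8; reading at tick 8 = 1 + 1.5*8 = 13.0000
Minimum tick count = 6; winners = [1]; smallest index = 1

Answer: 1 6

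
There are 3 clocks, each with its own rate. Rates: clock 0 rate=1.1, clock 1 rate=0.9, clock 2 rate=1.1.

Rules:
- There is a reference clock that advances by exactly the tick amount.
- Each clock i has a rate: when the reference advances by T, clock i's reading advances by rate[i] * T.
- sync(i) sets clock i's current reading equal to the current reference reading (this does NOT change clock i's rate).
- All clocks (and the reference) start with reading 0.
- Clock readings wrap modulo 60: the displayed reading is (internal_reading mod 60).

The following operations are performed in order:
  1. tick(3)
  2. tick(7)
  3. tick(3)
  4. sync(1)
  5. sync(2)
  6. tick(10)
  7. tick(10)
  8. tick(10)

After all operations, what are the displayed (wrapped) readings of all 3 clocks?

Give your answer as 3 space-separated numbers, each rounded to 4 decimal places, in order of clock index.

After op 1 tick(3): ref=3.0000 raw=[3.3000 2.7000 3.3000]
After op 2 tick(7): ref=10.0000 raw=[11.0000 9.0000 11.0000]
After op 3 tick(3): ref=13.0000 raw=[14.3000 11.7000 14.3000]
After op 4 sync(1): ref=13.0000 raw=[14.3000 13.0000 14.3000]
After op 5 sync(2): ref=13.0000 raw=[14.3000 13.0000 13.0000]
After op 6 tick(10): ref=23.0000 raw=[25.3000 22.0000 24.0000]
After op 7 tick(10): ref=33.0000 raw=[36.3000 31.0000 35.0000]
After op 8 tick(10): ref=43.0000 raw=[47.3000 40.0000 46.0000]
Wrap final raw readings (mod 60): 47.3000 mod 60 = 47.3000; 40.0000 mod 60 = 40.0000; 46.0000 mod 60 = 46.0000

Answer: 47.3000 40.0000 46.0000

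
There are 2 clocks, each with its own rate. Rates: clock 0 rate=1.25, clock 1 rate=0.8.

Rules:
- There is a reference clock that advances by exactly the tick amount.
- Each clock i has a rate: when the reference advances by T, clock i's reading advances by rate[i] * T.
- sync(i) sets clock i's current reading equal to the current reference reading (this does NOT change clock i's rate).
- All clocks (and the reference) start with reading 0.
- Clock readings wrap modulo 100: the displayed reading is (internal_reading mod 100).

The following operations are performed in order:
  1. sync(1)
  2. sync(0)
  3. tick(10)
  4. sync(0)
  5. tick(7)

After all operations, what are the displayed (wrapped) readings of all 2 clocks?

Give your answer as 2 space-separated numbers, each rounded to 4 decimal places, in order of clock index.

Answer: 18.7500 13.6000

Derivation:
After op 1 sync(1): ref=0.0000 raw=[0.0000 0.0000]
After op 2 sync(0): ref=0.0000 raw=[0.0000 0.0000]
After op 3 tick(10): ref=10.0000 raw=[12.5000 8.0000]
After op 4 sync(0): ref=10.0000 raw=[10.0000 8.0000]
After op 5 tick(7): ref=17.0000 raw=[18.7500 13.6000]
Wrap final raw readings (mod 100): 18.7500 mod 100 = 18.7500; 13.6000 mod 100 = 13.6000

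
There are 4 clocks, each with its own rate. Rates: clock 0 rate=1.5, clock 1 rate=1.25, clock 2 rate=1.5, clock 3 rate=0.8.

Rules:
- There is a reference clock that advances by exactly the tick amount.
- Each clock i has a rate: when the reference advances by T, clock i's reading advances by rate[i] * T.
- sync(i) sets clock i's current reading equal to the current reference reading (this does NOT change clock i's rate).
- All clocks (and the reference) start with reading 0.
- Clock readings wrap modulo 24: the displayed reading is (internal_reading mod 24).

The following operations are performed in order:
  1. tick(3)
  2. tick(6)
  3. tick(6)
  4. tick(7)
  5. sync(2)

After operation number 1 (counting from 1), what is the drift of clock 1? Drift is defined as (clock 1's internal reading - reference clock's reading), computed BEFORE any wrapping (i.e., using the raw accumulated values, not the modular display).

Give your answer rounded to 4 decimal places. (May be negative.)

After op 1 tick(3): ref=3.0000 raw=[4.5000 3.7500 4.5000 2.4000]
Drift of clock 1 after op 1: 3.7500 - 3.0000 = 0.7500

Answer: 0.7500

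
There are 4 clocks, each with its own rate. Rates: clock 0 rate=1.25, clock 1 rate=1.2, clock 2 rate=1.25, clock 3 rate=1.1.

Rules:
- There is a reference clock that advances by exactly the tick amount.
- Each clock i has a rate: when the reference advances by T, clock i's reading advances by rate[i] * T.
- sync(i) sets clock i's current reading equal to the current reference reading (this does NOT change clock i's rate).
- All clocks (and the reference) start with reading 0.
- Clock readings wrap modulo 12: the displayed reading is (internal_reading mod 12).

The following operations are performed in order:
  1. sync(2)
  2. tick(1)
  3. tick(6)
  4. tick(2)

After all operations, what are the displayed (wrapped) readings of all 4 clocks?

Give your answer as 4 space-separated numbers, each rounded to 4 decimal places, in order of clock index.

Answer: 11.2500 10.8000 11.2500 9.9000

Derivation:
After op 1 sync(2): ref=0.0000 raw=[0.0000 0.0000 0.0000 0.0000]
After op 2 tick(1): ref=1.0000 raw=[1.2500 1.2000 1.2500 1.1000]
After op 3 tick(6): ref=7.0000 raw=[8.7500 8.4000 8.7500 7.7000]
After op 4 tick(2): ref=9.0000 raw=[11.2500 10.8000 11.2500 9.9000]
Wrap final raw readings (mod 12): 11.2500 mod 12 = 11.2500; 10.8000 mod 12 = 10.8000; 11.2500 mod 12 = 11.2500; 9.9000 mod 12 = 9.9000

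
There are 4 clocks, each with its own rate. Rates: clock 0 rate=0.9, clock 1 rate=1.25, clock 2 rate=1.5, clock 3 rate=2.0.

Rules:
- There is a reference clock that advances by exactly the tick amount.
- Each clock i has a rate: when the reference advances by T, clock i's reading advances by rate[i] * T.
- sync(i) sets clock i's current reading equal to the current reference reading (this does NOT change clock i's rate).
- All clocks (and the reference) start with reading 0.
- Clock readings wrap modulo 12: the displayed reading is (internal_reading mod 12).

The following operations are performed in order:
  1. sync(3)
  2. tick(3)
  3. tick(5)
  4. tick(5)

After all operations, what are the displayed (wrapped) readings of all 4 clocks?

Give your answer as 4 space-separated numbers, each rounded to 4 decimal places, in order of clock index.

After op 1 sync(3): ref=0.0000 raw=[0.0000 0.0000 0.0000 0.0000]
After op 2 tick(3): ref=3.0000 raw=[2.7000 3.7500 4.5000 6.0000]
After op 3 tick(5): ref=8.0000 raw=[7.2000 10.0000 12.0000 16.0000]
After op 4 tick(5): ref=13.0000 raw=[11.7000 16.2500 19.5000 26.0000]
Wrap final raw readings (mod 12): 11.7000 mod 12 = 11.7000; 16.2500 mod 12 = 4.2500; 19.5000 mod 12 = 7.5000; 26.0000 mod 12 = 2.0000

Answer: 11.7000 4.2500 7.5000 2.0000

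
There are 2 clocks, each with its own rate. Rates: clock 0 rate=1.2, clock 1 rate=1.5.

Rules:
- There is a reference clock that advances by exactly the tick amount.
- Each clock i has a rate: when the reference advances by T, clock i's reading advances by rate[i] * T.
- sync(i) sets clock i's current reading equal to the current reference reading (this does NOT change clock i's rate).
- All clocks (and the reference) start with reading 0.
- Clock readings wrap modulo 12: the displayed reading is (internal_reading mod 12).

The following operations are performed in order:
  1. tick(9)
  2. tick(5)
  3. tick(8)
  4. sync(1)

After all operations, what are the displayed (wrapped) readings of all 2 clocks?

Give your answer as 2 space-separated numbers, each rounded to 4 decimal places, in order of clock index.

After op 1 tick(9): ref=9.0000 raw=[10.8000 13.5000]
After op 2 tick(5): ref=14.0000 raw=[16.8000 21.0000]
After op 3 tick(8): ref=22.0000 raw=[26.4000 33.0000]
After op 4 sync(1): ref=22.0000 raw=[26.4000 22.0000]
Wrap final raw readings (mod 12): 26.4000 mod 12 = 2.4000; 22.0000 mod 12 = 10.0000

Answer: 2.4000 10.0000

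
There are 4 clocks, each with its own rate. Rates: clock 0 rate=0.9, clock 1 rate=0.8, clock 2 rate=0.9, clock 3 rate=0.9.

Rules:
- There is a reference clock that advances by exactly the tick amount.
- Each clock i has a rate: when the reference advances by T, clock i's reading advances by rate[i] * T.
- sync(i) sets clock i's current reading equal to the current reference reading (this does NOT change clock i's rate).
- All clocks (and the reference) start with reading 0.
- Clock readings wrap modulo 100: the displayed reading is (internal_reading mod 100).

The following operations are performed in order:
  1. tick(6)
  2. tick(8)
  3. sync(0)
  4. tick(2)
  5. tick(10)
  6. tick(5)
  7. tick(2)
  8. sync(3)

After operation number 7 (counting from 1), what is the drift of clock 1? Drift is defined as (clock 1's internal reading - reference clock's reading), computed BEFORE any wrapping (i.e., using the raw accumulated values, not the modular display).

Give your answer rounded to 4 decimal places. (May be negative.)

Answer: -6.6000

Derivation:
After op 1 tick(6): ref=6.0000 raw=[5.4000 4.8000 5.4000 5.4000]
After op 2 tick(8): ref=14.0000 raw=[12.6000 11.2000 12.6000 12.6000]
After op 3 sync(0): ref=14.0000 raw=[14.0000 11.2000 12.6000 12.6000]
After op 4 tick(2): ref=16.0000 raw=[15.8000 12.8000 14.4000 14.4000]
After op 5 tick(10): ref=26.0000 raw=[24.8000 20.8000 23.4000 23.4000]
After op 6 tick(5): ref=31.0000 raw=[29.3000 24.8000 27.9000 27.9000]
After op 7 tick(2): ref=33.0000 raw=[31.1000 26.4000 29.7000 29.7000]
Drift of clock 1 after op 7: 26.4000 - 33.0000 = -6.6000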